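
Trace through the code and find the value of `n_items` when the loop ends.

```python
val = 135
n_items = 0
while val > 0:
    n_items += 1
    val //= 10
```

Let's trace through this code step by step.

Initialize: val = 135
Initialize: n_items = 0
Entering loop: while val > 0:
After iteration 1: val = 13, n_items = 1
After iteration 2: val = 1, n_items = 2
After iteration 3: val = 0, n_items = 3
Loop ends.

Final answer: 3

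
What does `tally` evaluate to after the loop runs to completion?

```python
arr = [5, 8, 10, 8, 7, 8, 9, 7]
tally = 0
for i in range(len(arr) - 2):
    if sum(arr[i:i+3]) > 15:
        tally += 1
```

Let's trace through this code step by step.

Initialize: arr = [5, 8, 10, 8, 7, 8, 9, 7]
Initialize: tally = 0
Entering loop: for i in range(len(arr) - 2):
After iteration 1: i = 0, tally = 1
After iteration 2: i = 1, tally = 2
After iteration 3: i = 2, tally = 3
After iteration 4: i = 3, tally = 4
After iteration 5: i = 4, tally = 5
After iteration 6: i = 5, tally = 6
Loop ends.

Final answer: 6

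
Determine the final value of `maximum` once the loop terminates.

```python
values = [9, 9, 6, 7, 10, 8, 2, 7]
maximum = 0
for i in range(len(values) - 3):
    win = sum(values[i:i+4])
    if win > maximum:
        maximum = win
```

Let's trace through this code step by step.

Initialize: values = [9, 9, 6, 7, 10, 8, 2, 7]
Initialize: maximum = 0
Entering loop: for i in range(len(values) - 3):
After iteration 1: i = 0, maximum = 31, win = 31
After iteration 2: i = 1, maximum = 32, win = 32
After iteration 3: i = 2, maximum = 32, win = 31
After iteration 4: i = 3, maximum = 32, win = 27
After iteration 5: i = 4, maximum = 32, win = 27
Loop ends.

Final answer: 32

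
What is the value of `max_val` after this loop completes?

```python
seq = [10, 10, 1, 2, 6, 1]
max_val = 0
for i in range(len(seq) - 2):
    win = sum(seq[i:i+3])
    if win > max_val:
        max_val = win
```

Let's trace through this code step by step.

Initialize: seq = [10, 10, 1, 2, 6, 1]
Initialize: max_val = 0
Entering loop: for i in range(len(seq) - 2):
After iteration 1: i = 0, max_val = 21, win = 21
After iteration 2: i = 1, max_val = 21, win = 13
After iteration 3: i = 2, max_val = 21, win = 9
After iteration 4: i = 3, max_val = 21, win = 9
Loop ends.

Final answer: 21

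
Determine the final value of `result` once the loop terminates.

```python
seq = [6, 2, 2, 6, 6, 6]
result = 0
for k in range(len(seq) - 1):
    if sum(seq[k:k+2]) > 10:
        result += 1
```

Let's trace through this code step by step.

Initialize: seq = [6, 2, 2, 6, 6, 6]
Initialize: result = 0
Entering loop: for k in range(len(seq) - 1):
After iteration 1: k = 0, result = 0
After iteration 2: k = 1, result = 0
After iteration 3: k = 2, result = 0
After iteration 4: k = 3, result = 1
After iteration 5: k = 4, result = 2
Loop ends.

Final answer: 2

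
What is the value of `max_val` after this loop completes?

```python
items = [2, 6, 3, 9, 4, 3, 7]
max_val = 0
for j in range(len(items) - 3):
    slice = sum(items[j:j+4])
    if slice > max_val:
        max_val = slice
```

Let's trace through this code step by step.

Initialize: items = [2, 6, 3, 9, 4, 3, 7]
Initialize: max_val = 0
Entering loop: for j in range(len(items) - 3):
After iteration 1: j = 0, max_val = 20, slice = 20
After iteration 2: j = 1, max_val = 22, slice = 22
After iteration 3: j = 2, max_val = 22, slice = 19
After iteration 4: j = 3, max_val = 23, slice = 23
Loop ends.

Final answer: 23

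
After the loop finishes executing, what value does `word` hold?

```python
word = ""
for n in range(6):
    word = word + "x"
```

Let's trace through this code step by step.

Initialize: word = ''
Entering loop: for n in range(6):
After iteration 1: n = 0, word = 'x'
After iteration 2: n = 1, word = 'xx'
After iteration 3: n = 2, word = 'xxx'
After iteration 4: n = 3, word = 'xxxx'
After iteration 5: n = 4, word = 'xxxxx'
After iteration 6: n = 5, word = 'xxxxxx'
Loop ends.

Final answer: 'xxxxxx'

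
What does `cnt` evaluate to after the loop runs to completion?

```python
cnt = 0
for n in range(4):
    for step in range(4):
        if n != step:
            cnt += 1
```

Let's trace through this code step by step.

Initialize: cnt = 0
Entering loop: for n in range(4):
After iteration 1: n = 0, cnt = 3
After iteration 2: n = 1, cnt = 6
After iteration 3: n = 2, cnt = 9
After iteration 4: n = 3, cnt = 12
Loop ends.

Final answer: 12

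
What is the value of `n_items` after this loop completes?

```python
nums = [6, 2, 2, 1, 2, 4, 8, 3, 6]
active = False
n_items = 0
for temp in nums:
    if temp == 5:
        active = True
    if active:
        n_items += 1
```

Let's trace through this code step by step.

Initialize: nums = [6, 2, 2, 1, 2, 4, 8, 3, 6]
Initialize: active = False
Initialize: n_items = 0
Entering loop: for temp in nums:
After iteration 1: temp = 6, n_items = 0
After iteration 2: temp = 2, n_items = 0
After iteration 3: temp = 2, n_items = 0
After iteration 4: temp = 1, n_items = 0
After iteration 5: temp = 2, n_items = 0
After iteration 6: temp = 4, n_items = 0
After iteration 7: temp = 8, n_items = 0
After iteration 8: temp = 3, n_items = 0
After iteration 9: temp = 6, n_items = 0
Loop ends.

Final answer: 0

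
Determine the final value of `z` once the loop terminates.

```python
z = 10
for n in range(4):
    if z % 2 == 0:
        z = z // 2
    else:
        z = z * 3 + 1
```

Let's trace through this code step by step.

Initialize: z = 10
Entering loop: for n in range(4):
After iteration 1: n = 0, z = 5
After iteration 2: n = 1, z = 16
After iteration 3: n = 2, z = 8
After iteration 4: n = 3, z = 4
Loop ends.

Final answer: 4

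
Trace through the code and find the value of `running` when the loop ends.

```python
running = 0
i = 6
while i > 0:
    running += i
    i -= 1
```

Let's trace through this code step by step.

Initialize: running = 0
Initialize: i = 6
Entering loop: while i > 0:
After iteration 1: running = 6, i = 5
After iteration 2: running = 11, i = 4
After iteration 3: running = 15, i = 3
After iteration 4: running = 18, i = 2
After iteration 5: running = 20, i = 1
After iteration 6: running = 21, i = 0
Loop ends.

Final answer: 21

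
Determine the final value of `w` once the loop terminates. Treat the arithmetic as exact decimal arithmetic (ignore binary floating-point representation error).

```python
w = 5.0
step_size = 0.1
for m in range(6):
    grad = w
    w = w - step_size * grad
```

Let's trace through this code step by step.

Initialize: w = 5.0
Initialize: step_size = 0.1
Entering loop: for m in range(6):
After iteration 1: m = 0, w = 4.5, grad = 5.0
After iteration 2: m = 1, w = 4.05, grad = 4.5
After iteration 3: m = 2, w = 3.645, grad = 4.05
After iteration 4: m = 3, w = 3.2805, grad = 3.645
After iteration 5: m = 4, w = 2.95245, grad = 3.2805
After iteration 6: m = 5, w = 2.657205, grad = 2.95245
Loop ends.

Final answer: 2.657205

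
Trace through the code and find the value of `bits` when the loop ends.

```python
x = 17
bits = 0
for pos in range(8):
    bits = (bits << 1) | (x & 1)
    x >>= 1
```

Let's trace through this code step by step.

Initialize: x = 17
Initialize: bits = 0
Entering loop: for pos in range(8):
After iteration 1: pos = 0, x = 8, bits = 1
After iteration 2: pos = 1, x = 4, bits = 2
After iteration 3: pos = 2, x = 2, bits = 4
After iteration 4: pos = 3, x = 1, bits = 8
After iteration 5: pos = 4, x = 0, bits = 17
After iteration 6: pos = 5, x = 0, bits = 34
After iteration 7: pos = 6, x = 0, bits = 68
After iteration 8: pos = 7, x = 0, bits = 136
Loop ends.

Final answer: 136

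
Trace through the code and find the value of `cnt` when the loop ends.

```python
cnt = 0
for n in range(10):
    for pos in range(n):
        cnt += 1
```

Let's trace through this code step by step.

Initialize: cnt = 0
Entering loop: for n in range(10):
After iteration 1: n = 0, cnt = 0
After iteration 2: n = 1, cnt = 1, pos = 0
After iteration 3: n = 2, cnt = 3, pos = 1
After iteration 4: n = 3, cnt = 6, pos = 2
After iteration 5: n = 4, cnt = 10, pos = 3
After iteration 6: n = 5, cnt = 15, pos = 4
After iteration 7: n = 6, cnt = 21, pos = 5
After iteration 8: n = 7, cnt = 28, pos = 6
After iteration 9: n = 8, cnt = 36, pos = 7
After iteration 10: n = 9, cnt = 45, pos = 8
Loop ends.

Final answer: 45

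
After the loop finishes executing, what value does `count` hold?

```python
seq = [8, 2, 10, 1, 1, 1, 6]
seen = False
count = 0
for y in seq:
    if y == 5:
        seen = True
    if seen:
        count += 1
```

Let's trace through this code step by step.

Initialize: seq = [8, 2, 10, 1, 1, 1, 6]
Initialize: seen = False
Initialize: count = 0
Entering loop: for y in seq:
After iteration 1: y = 8, count = 0
After iteration 2: y = 2, count = 0
After iteration 3: y = 10, count = 0
After iteration 4: y = 1, count = 0
After iteration 5: y = 1, count = 0
After iteration 6: y = 1, count = 0
After iteration 7: y = 6, count = 0
Loop ends.

Final answer: 0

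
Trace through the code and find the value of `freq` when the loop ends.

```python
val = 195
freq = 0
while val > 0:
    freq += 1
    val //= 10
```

Let's trace through this code step by step.

Initialize: val = 195
Initialize: freq = 0
Entering loop: while val > 0:
After iteration 1: val = 19, freq = 1
After iteration 2: val = 1, freq = 2
After iteration 3: val = 0, freq = 3
Loop ends.

Final answer: 3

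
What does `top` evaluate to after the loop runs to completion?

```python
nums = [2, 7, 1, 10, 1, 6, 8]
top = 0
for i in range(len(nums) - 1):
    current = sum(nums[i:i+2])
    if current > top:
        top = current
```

Let's trace through this code step by step.

Initialize: nums = [2, 7, 1, 10, 1, 6, 8]
Initialize: top = 0
Entering loop: for i in range(len(nums) - 1):
After iteration 1: i = 0, top = 9, current = 9
After iteration 2: i = 1, top = 9, current = 8
After iteration 3: i = 2, top = 11, current = 11
After iteration 4: i = 3, top = 11, current = 11
After iteration 5: i = 4, top = 11, current = 7
After iteration 6: i = 5, top = 14, current = 14
Loop ends.

Final answer: 14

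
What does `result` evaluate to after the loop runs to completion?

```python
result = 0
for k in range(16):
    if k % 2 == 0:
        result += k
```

Let's trace through this code step by step.

Initialize: result = 0
Entering loop: for k in range(16):
After iteration 1: k = 0, result = 0
After iteration 2: k = 1, result = 0
After iteration 3: k = 2, result = 2
After iteration 4: k = 3, result = 2
After iteration 5: k = 4, result = 6
After iteration 6: k = 5, result = 6
After iteration 7: k = 6, result = 12
After iteration 8: k = 7, result = 12
After iteration 9: k = 8, result = 20
After iteration 10: k = 9, result = 20
After iteration 11: k = 10, result = 30
After iteration 12: k = 11, result = 30
After iteration 13: k = 12, result = 42
After iteration 14: k = 13, result = 42
After iteration 15: k = 14, result = 56
After iteration 16: k = 15, result = 56
Loop ends.

Final answer: 56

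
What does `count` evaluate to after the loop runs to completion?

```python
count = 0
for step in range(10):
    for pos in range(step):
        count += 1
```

Let's trace through this code step by step.

Initialize: count = 0
Entering loop: for step in range(10):
After iteration 1: step = 0, count = 0
After iteration 2: step = 1, count = 1, pos = 0
After iteration 3: step = 2, count = 3, pos = 1
After iteration 4: step = 3, count = 6, pos = 2
After iteration 5: step = 4, count = 10, pos = 3
After iteration 6: step = 5, count = 15, pos = 4
After iteration 7: step = 6, count = 21, pos = 5
After iteration 8: step = 7, count = 28, pos = 6
After iteration 9: step = 8, count = 36, pos = 7
After iteration 10: step = 9, count = 45, pos = 8
Loop ends.

Final answer: 45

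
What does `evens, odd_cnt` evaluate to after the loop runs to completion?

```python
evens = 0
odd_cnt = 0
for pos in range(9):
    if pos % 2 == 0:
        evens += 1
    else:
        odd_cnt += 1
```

Let's trace through this code step by step.

Initialize: evens = 0
Initialize: odd_cnt = 0
Entering loop: for pos in range(9):
After iteration 1: pos = 0, evens = 1, odd_cnt = 0
After iteration 2: pos = 1, evens = 1, odd_cnt = 1
After iteration 3: pos = 2, evens = 2, odd_cnt = 1
After iteration 4: pos = 3, evens = 2, odd_cnt = 2
After iteration 5: pos = 4, evens = 3, odd_cnt = 2
After iteration 6: pos = 5, evens = 3, odd_cnt = 3
After iteration 7: pos = 6, evens = 4, odd_cnt = 3
After iteration 8: pos = 7, evens = 4, odd_cnt = 4
After iteration 9: pos = 8, evens = 5, odd_cnt = 4
Loop ends.

Final answer: 5, 4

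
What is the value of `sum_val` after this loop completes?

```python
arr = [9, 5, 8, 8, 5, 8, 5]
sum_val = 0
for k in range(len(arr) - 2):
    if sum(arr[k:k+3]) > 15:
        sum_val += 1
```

Let's trace through this code step by step.

Initialize: arr = [9, 5, 8, 8, 5, 8, 5]
Initialize: sum_val = 0
Entering loop: for k in range(len(arr) - 2):
After iteration 1: k = 0, sum_val = 1
After iteration 2: k = 1, sum_val = 2
After iteration 3: k = 2, sum_val = 3
After iteration 4: k = 3, sum_val = 4
After iteration 5: k = 4, sum_val = 5
Loop ends.

Final answer: 5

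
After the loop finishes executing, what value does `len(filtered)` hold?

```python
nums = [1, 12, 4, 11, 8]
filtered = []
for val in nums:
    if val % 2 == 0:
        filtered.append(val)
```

Let's trace through this code step by step.

Initialize: nums = [1, 12, 4, 11, 8]
Initialize: filtered = []
Entering loop: for val in nums:
After iteration 1: val = 1, filtered = []
After iteration 2: val = 12, filtered = [12]
After iteration 3: val = 4, filtered = [12, 4]
After iteration 4: val = 11, filtered = [12, 4]
After iteration 5: val = 8, filtered = [12, 4, 8]
Loop ends.
len(filtered) = 3

Final answer: 3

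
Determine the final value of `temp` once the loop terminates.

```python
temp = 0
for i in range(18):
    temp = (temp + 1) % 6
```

Let's trace through this code step by step.

Initialize: temp = 0
Entering loop: for i in range(18):
After iteration 1: i = 0, temp = 1
After iteration 2: i = 1, temp = 2
After iteration 3: i = 2, temp = 3
After iteration 4: i = 3, temp = 4
After iteration 5: i = 4, temp = 5
After iteration 6: i = 5, temp = 0
After iteration 7: i = 6, temp = 1
After iteration 8: i = 7, temp = 2
After iteration 9: i = 8, temp = 3
After iteration 10: i = 9, temp = 4
After iteration 11: i = 10, temp = 5
After iteration 12: i = 11, temp = 0
After iteration 13: i = 12, temp = 1
After iteration 14: i = 13, temp = 2
After iteration 15: i = 14, temp = 3
After iteration 16: i = 15, temp = 4
After iteration 17: i = 16, temp = 5
After iteration 18: i = 17, temp = 0
Loop ends.

Final answer: 0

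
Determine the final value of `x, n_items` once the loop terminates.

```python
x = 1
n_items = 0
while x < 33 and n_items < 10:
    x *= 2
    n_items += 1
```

Let's trace through this code step by step.

Initialize: x = 1
Initialize: n_items = 0
Entering loop: while x < 33 and n_items < 10:
After iteration 1: x = 2, n_items = 1
After iteration 2: x = 4, n_items = 2
After iteration 3: x = 8, n_items = 3
After iteration 4: x = 16, n_items = 4
After iteration 5: x = 32, n_items = 5
After iteration 6: x = 64, n_items = 6
Loop ends.

Final answer: 64, 6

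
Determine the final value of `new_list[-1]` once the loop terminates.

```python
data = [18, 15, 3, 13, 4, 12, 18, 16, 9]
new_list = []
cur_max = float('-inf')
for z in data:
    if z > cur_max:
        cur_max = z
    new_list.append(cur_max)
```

Let's trace through this code step by step.

Initialize: data = [18, 15, 3, 13, 4, 12, 18, 16, 9]
Initialize: new_list = []
Initialize: cur_max = -inf
Entering loop: for z in data:
After iteration 1: z = 18, new_list = [18], cur_max = 18
After iteration 2: z = 15, new_list = [18, 18], cur_max = 18
After iteration 3: z = 3, new_list = [18, 18, 18], cur_max = 18
After iteration 4: z = 13, new_list = [18, 18, 18, 18], cur_max = 18
After iteration 5: z = 4, new_list = [18, 18, 18, 18, 18], cur_max = 18
After iteration 6: z = 12, new_list = [18, 18, 18, 18, 18, 18], cur_max = 18
After iteration 7: z = 18, new_list = [18, 18, 18, 18, 18, 18, 18], cur_max = 18
After iteration 8: z = 16, new_list = [18, 18, 18, 18, 18, 18, 18, 18], cur_max = 18
After iteration 9: z = 9, new_list = [18, 18, 18, 18, 18, 18, 18, 18, 18], cur_max = 18
Loop ends.
new_list[-1] = 18

Final answer: 18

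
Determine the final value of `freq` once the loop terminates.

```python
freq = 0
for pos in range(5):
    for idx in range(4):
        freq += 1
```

Let's trace through this code step by step.

Initialize: freq = 0
Entering loop: for pos in range(5):
After iteration 1: pos = 0, freq = 4
After iteration 2: pos = 1, freq = 8
After iteration 3: pos = 2, freq = 12
After iteration 4: pos = 3, freq = 16
After iteration 5: pos = 4, freq = 20
Loop ends.

Final answer: 20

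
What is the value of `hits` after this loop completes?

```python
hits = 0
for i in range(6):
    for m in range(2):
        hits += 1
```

Let's trace through this code step by step.

Initialize: hits = 0
Entering loop: for i in range(6):
After iteration 1: i = 0, hits = 2
After iteration 2: i = 1, hits = 4
After iteration 3: i = 2, hits = 6
After iteration 4: i = 3, hits = 8
After iteration 5: i = 4, hits = 10
After iteration 6: i = 5, hits = 12
Loop ends.

Final answer: 12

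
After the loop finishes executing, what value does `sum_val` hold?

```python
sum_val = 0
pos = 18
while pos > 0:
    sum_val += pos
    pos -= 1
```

Let's trace through this code step by step.

Initialize: sum_val = 0
Initialize: pos = 18
Entering loop: while pos > 0:
After iteration 1: sum_val = 18, pos = 17
After iteration 2: sum_val = 35, pos = 16
After iteration 3: sum_val = 51, pos = 15
After iteration 4: sum_val = 66, pos = 14
After iteration 5: sum_val = 80, pos = 13
After iteration 6: sum_val = 93, pos = 12
After iteration 7: sum_val = 105, pos = 11
After iteration 8: sum_val = 116, pos = 10
After iteration 9: sum_val = 126, pos = 9
After iteration 10: sum_val = 135, pos = 8
After iteration 11: sum_val = 143, pos = 7
After iteration 12: sum_val = 150, pos = 6
After iteration 13: sum_val = 156, pos = 5
After iteration 14: sum_val = 161, pos = 4
After iteration 15: sum_val = 165, pos = 3
After iteration 16: sum_val = 168, pos = 2
After iteration 17: sum_val = 170, pos = 1
After iteration 18: sum_val = 171, pos = 0
Loop ends.

Final answer: 171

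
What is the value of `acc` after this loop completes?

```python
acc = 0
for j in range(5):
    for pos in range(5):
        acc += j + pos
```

Let's trace through this code step by step.

Initialize: acc = 0
Entering loop: for j in range(5):
After iteration 1: j = 0, acc = 10
After iteration 2: j = 1, acc = 25
After iteration 3: j = 2, acc = 45
After iteration 4: j = 3, acc = 70
After iteration 5: j = 4, acc = 100
Loop ends.

Final answer: 100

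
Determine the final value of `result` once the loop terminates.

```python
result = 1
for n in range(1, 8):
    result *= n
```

Let's trace through this code step by step.

Initialize: result = 1
Entering loop: for n in range(1, 8):
After iteration 1: n = 1, result = 1
After iteration 2: n = 2, result = 2
After iteration 3: n = 3, result = 6
After iteration 4: n = 4, result = 24
After iteration 5: n = 5, result = 120
After iteration 6: n = 6, result = 720
After iteration 7: n = 7, result = 5040
Loop ends.

Final answer: 5040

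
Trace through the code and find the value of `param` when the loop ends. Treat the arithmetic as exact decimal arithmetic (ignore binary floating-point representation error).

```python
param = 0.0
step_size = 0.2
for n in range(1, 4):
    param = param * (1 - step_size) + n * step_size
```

Let's trace through this code step by step.

Initialize: param = 0.0
Initialize: step_size = 0.2
Entering loop: for n in range(1, 4):
After iteration 1: n = 1, param = 0.2
After iteration 2: n = 2, param = 0.56
After iteration 3: n = 3, param = 1.048
Loop ends.

Final answer: 1.048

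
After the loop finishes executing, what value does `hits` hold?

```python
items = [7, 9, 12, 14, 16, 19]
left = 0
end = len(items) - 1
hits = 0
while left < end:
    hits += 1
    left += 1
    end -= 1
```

Let's trace through this code step by step.

Initialize: items = [7, 9, 12, 14, 16, 19]
Initialize: left = 0
Initialize: end = 5
Initialize: hits = 0
Entering loop: while left < end:
After iteration 1: left = 1, end = 4, hits = 1
After iteration 2: left = 2, end = 3, hits = 2
After iteration 3: left = 3, end = 2, hits = 3
Loop ends.

Final answer: 3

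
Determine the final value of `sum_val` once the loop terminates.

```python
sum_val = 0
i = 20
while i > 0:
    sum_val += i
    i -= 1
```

Let's trace through this code step by step.

Initialize: sum_val = 0
Initialize: i = 20
Entering loop: while i > 0:
After iteration 1: sum_val = 20, i = 19
After iteration 2: sum_val = 39, i = 18
After iteration 3: sum_val = 57, i = 17
After iteration 4: sum_val = 74, i = 16
After iteration 5: sum_val = 90, i = 15
After iteration 6: sum_val = 105, i = 14
After iteration 7: sum_val = 119, i = 13
After iteration 8: sum_val = 132, i = 12
After iteration 9: sum_val = 144, i = 11
After iteration 10: sum_val = 155, i = 10
After iteration 11: sum_val = 165, i = 9
After iteration 12: sum_val = 174, i = 8
After iteration 13: sum_val = 182, i = 7
After iteration 14: sum_val = 189, i = 6
After iteration 15: sum_val = 195, i = 5
After iteration 16: sum_val = 200, i = 4
After iteration 17: sum_val = 204, i = 3
After iteration 18: sum_val = 207, i = 2
After iteration 19: sum_val = 209, i = 1
After iteration 20: sum_val = 210, i = 0
Loop ends.

Final answer: 210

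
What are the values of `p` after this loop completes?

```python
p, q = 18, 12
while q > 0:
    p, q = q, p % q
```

Let's trace through this code step by step.

Initialize: p = 18
Initialize: q = 12
Entering loop: while q > 0:
After iteration 1: p = 12, q = 6
After iteration 2: p = 6, q = 0
Loop ends.

Final answer: 6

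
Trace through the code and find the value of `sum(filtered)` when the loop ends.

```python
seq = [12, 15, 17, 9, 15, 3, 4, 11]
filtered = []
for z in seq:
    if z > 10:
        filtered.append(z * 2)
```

Let's trace through this code step by step.

Initialize: seq = [12, 15, 17, 9, 15, 3, 4, 11]
Initialize: filtered = []
Entering loop: for z in seq:
After iteration 1: z = 12, filtered = [24]
After iteration 2: z = 15, filtered = [24, 30]
After iteration 3: z = 17, filtered = [24, 30, 34]
After iteration 4: z = 9, filtered = [24, 30, 34]
After iteration 5: z = 15, filtered = [24, 30, 34, 30]
After iteration 6: z = 3, filtered = [24, 30, 34, 30]
After iteration 7: z = 4, filtered = [24, 30, 34, 30]
After iteration 8: z = 11, filtered = [24, 30, 34, 30, 22]
Loop ends.
sum(filtered) = 140

Final answer: 140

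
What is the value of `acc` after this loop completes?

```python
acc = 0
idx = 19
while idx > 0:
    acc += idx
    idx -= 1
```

Let's trace through this code step by step.

Initialize: acc = 0
Initialize: idx = 19
Entering loop: while idx > 0:
After iteration 1: acc = 19, idx = 18
After iteration 2: acc = 37, idx = 17
After iteration 3: acc = 54, idx = 16
After iteration 4: acc = 70, idx = 15
After iteration 5: acc = 85, idx = 14
After iteration 6: acc = 99, idx = 13
After iteration 7: acc = 112, idx = 12
After iteration 8: acc = 124, idx = 11
After iteration 9: acc = 135, idx = 10
After iteration 10: acc = 145, idx = 9
After iteration 11: acc = 154, idx = 8
After iteration 12: acc = 162, idx = 7
After iteration 13: acc = 169, idx = 6
After iteration 14: acc = 175, idx = 5
After iteration 15: acc = 180, idx = 4
After iteration 16: acc = 184, idx = 3
After iteration 17: acc = 187, idx = 2
After iteration 18: acc = 189, idx = 1
After iteration 19: acc = 190, idx = 0
Loop ends.

Final answer: 190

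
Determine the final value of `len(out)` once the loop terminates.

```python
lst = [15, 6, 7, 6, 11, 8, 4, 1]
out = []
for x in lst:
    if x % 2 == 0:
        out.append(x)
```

Let's trace through this code step by step.

Initialize: lst = [15, 6, 7, 6, 11, 8, 4, 1]
Initialize: out = []
Entering loop: for x in lst:
After iteration 1: x = 15, out = []
After iteration 2: x = 6, out = [6]
After iteration 3: x = 7, out = [6]
After iteration 4: x = 6, out = [6, 6]
After iteration 5: x = 11, out = [6, 6]
After iteration 6: x = 8, out = [6, 6, 8]
After iteration 7: x = 4, out = [6, 6, 8, 4]
After iteration 8: x = 1, out = [6, 6, 8, 4]
Loop ends.
len(out) = 4

Final answer: 4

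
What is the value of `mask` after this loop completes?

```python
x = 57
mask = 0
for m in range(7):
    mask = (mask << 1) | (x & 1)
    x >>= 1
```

Let's trace through this code step by step.

Initialize: x = 57
Initialize: mask = 0
Entering loop: for m in range(7):
After iteration 1: m = 0, x = 28, mask = 1
After iteration 2: m = 1, x = 14, mask = 2
After iteration 3: m = 2, x = 7, mask = 4
After iteration 4: m = 3, x = 3, mask = 9
After iteration 5: m = 4, x = 1, mask = 19
After iteration 6: m = 5, x = 0, mask = 39
After iteration 7: m = 6, x = 0, mask = 78
Loop ends.

Final answer: 78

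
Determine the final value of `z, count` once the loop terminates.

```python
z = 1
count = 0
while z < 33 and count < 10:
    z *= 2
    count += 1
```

Let's trace through this code step by step.

Initialize: z = 1
Initialize: count = 0
Entering loop: while z < 33 and count < 10:
After iteration 1: z = 2, count = 1
After iteration 2: z = 4, count = 2
After iteration 3: z = 8, count = 3
After iteration 4: z = 16, count = 4
After iteration 5: z = 32, count = 5
After iteration 6: z = 64, count = 6
Loop ends.

Final answer: 64, 6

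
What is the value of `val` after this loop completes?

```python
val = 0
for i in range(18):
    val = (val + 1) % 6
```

Let's trace through this code step by step.

Initialize: val = 0
Entering loop: for i in range(18):
After iteration 1: i = 0, val = 1
After iteration 2: i = 1, val = 2
After iteration 3: i = 2, val = 3
After iteration 4: i = 3, val = 4
After iteration 5: i = 4, val = 5
After iteration 6: i = 5, val = 0
After iteration 7: i = 6, val = 1
After iteration 8: i = 7, val = 2
After iteration 9: i = 8, val = 3
After iteration 10: i = 9, val = 4
After iteration 11: i = 10, val = 5
After iteration 12: i = 11, val = 0
After iteration 13: i = 12, val = 1
After iteration 14: i = 13, val = 2
After iteration 15: i = 14, val = 3
After iteration 16: i = 15, val = 4
After iteration 17: i = 16, val = 5
After iteration 18: i = 17, val = 0
Loop ends.

Final answer: 0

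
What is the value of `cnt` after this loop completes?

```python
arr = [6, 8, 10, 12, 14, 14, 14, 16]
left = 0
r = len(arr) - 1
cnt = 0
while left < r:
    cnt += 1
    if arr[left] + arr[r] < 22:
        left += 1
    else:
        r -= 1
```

Let's trace through this code step by step.

Initialize: arr = [6, 8, 10, 12, 14, 14, 14, 16]
Initialize: left = 0
Initialize: r = 7
Initialize: cnt = 0
Entering loop: while left < r:
After iteration 1: left = 0, r = 6, cnt = 1
After iteration 2: left = 1, r = 6, cnt = 2
After iteration 3: left = 1, r = 5, cnt = 3
After iteration 4: left = 1, r = 4, cnt = 4
After iteration 5: left = 1, r = 3, cnt = 5
After iteration 6: left = 2, r = 3, cnt = 6
After iteration 7: left = 2, r = 2, cnt = 7
Loop ends.

Final answer: 7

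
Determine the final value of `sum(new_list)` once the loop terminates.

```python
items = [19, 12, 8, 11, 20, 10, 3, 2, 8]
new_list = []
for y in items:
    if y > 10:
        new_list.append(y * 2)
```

Let's trace through this code step by step.

Initialize: items = [19, 12, 8, 11, 20, 10, 3, 2, 8]
Initialize: new_list = []
Entering loop: for y in items:
After iteration 1: y = 19, new_list = [38]
After iteration 2: y = 12, new_list = [38, 24]
After iteration 3: y = 8, new_list = [38, 24]
After iteration 4: y = 11, new_list = [38, 24, 22]
After iteration 5: y = 20, new_list = [38, 24, 22, 40]
After iteration 6: y = 10, new_list = [38, 24, 22, 40]
After iteration 7: y = 3, new_list = [38, 24, 22, 40]
After iteration 8: y = 2, new_list = [38, 24, 22, 40]
After iteration 9: y = 8, new_list = [38, 24, 22, 40]
Loop ends.
sum(new_list) = 124

Final answer: 124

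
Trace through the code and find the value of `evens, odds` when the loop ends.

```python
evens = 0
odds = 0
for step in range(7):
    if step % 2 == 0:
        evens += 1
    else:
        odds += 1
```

Let's trace through this code step by step.

Initialize: evens = 0
Initialize: odds = 0
Entering loop: for step in range(7):
After iteration 1: step = 0, evens = 1, odds = 0
After iteration 2: step = 1, evens = 1, odds = 1
After iteration 3: step = 2, evens = 2, odds = 1
After iteration 4: step = 3, evens = 2, odds = 2
After iteration 5: step = 4, evens = 3, odds = 2
After iteration 6: step = 5, evens = 3, odds = 3
After iteration 7: step = 6, evens = 4, odds = 3
Loop ends.

Final answer: 4, 3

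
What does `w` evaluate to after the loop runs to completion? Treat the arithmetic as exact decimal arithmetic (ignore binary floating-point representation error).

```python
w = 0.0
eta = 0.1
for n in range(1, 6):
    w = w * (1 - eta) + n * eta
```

Let's trace through this code step by step.

Initialize: w = 0.0
Initialize: eta = 0.1
Entering loop: for n in range(1, 6):
After iteration 1: n = 1, w = 0.1
After iteration 2: n = 2, w = 0.29
After iteration 3: n = 3, w = 0.561
After iteration 4: n = 4, w = 0.9049
After iteration 5: n = 5, w = 1.31441
Loop ends.

Final answer: 1.31441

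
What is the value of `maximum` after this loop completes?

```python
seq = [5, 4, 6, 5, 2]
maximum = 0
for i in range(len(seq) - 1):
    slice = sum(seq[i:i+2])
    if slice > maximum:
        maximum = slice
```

Let's trace through this code step by step.

Initialize: seq = [5, 4, 6, 5, 2]
Initialize: maximum = 0
Entering loop: for i in range(len(seq) - 1):
After iteration 1: i = 0, maximum = 9, slice = 9
After iteration 2: i = 1, maximum = 10, slice = 10
After iteration 3: i = 2, maximum = 11, slice = 11
After iteration 4: i = 3, maximum = 11, slice = 7
Loop ends.

Final answer: 11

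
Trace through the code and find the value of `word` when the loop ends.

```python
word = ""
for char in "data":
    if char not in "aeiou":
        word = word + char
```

Let's trace through this code step by step.

Initialize: word = ''
Entering loop: for char in "data":
After iteration 1: char = 'd', word = 'd'
After iteration 2: char = 'a', word = 'd'
After iteration 3: char = 't', word = 'dt'
After iteration 4: char = 'a', word = 'dt'
Loop ends.

Final answer: 'dt'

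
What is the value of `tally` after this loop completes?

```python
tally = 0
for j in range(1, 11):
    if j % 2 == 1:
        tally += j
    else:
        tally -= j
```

Let's trace through this code step by step.

Initialize: tally = 0
Entering loop: for j in range(1, 11):
After iteration 1: j = 1, tally = 1
After iteration 2: j = 2, tally = -1
After iteration 3: j = 3, tally = 2
After iteration 4: j = 4, tally = -2
After iteration 5: j = 5, tally = 3
After iteration 6: j = 6, tally = -3
After iteration 7: j = 7, tally = 4
After iteration 8: j = 8, tally = -4
After iteration 9: j = 9, tally = 5
After iteration 10: j = 10, tally = -5
Loop ends.

Final answer: -5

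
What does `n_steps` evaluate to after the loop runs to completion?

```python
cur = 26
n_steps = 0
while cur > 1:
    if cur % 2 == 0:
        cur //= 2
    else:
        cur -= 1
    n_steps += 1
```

Let's trace through this code step by step.

Initialize: cur = 26
Initialize: n_steps = 0
Entering loop: while cur > 1:
After iteration 1: cur = 13, n_steps = 1
After iteration 2: cur = 12, n_steps = 2
After iteration 3: cur = 6, n_steps = 3
After iteration 4: cur = 3, n_steps = 4
After iteration 5: cur = 2, n_steps = 5
After iteration 6: cur = 1, n_steps = 6
Loop ends.

Final answer: 6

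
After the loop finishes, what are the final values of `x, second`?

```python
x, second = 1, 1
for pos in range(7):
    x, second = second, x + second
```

Let's trace through this code step by step.

Initialize: x = 1
Initialize: second = 1
Entering loop: for pos in range(7):
After iteration 1: pos = 0, x = 1, second = 2
After iteration 2: pos = 1, x = 2, second = 3
After iteration 3: pos = 2, x = 3, second = 5
After iteration 4: pos = 3, x = 5, second = 8
After iteration 5: pos = 4, x = 8, second = 13
After iteration 6: pos = 5, x = 13, second = 21
After iteration 7: pos = 6, x = 21, second = 34
Loop ends.

Final answer: 21, 34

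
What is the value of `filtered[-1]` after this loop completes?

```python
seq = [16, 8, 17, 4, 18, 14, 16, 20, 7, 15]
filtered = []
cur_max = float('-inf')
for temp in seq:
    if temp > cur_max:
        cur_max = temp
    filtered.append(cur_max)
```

Let's trace through this code step by step.

Initialize: seq = [16, 8, 17, 4, 18, 14, 16, 20, 7, 15]
Initialize: filtered = []
Initialize: cur_max = -inf
Entering loop: for temp in seq:
After iteration 1: temp = 16, filtered = [16], cur_max = 16
After iteration 2: temp = 8, filtered = [16, 16], cur_max = 16
After iteration 3: temp = 17, filtered = [16, 16, 17], cur_max = 17
After iteration 4: temp = 4, filtered = [16, 16, 17, 17], cur_max = 17
After iteration 5: temp = 18, filtered = [16, 16, 17, 17, 18], cur_max = 18
After iteration 6: temp = 14, filtered = [16, 16, 17, 17, 18, 18], cur_max = 18
After iteration 7: temp = 16, filtered = [16, 16, 17, 17, 18, 18, 18], cur_max = 18
After iteration 8: temp = 20, filtered = [16, 16, 17, 17, 18, 18, 18, 20], cur_max = 20
After iteration 9: temp = 7, filtered = [16, 16, 17, 17, 18, 18, 18, 20, 20], cur_max = 20
After iteration 10: temp = 15, filtered = [16, 16, 17, 17, 18, 18, 18, 20, 20, 20], cur_max = 20
Loop ends.
filtered[-1] = 20

Final answer: 20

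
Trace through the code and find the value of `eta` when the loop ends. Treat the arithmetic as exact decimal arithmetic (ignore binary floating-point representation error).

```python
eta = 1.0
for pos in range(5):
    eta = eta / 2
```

Let's trace through this code step by step.

Initialize: eta = 1.0
Entering loop: for pos in range(5):
After iteration 1: pos = 0, eta = 0.5
After iteration 2: pos = 1, eta = 0.25
After iteration 3: pos = 2, eta = 0.125
After iteration 4: pos = 3, eta = 0.0625
After iteration 5: pos = 4, eta = 0.03125
Loop ends.

Final answer: 0.03125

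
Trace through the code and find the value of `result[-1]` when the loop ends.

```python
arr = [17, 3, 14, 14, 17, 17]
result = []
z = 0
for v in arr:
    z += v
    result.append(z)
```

Let's trace through this code step by step.

Initialize: arr = [17, 3, 14, 14, 17, 17]
Initialize: result = []
Initialize: z = 0
Entering loop: for v in arr:
After iteration 1: v = 17, result = [17], z = 17
After iteration 2: v = 3, result = [17, 20], z = 20
After iteration 3: v = 14, result = [17, 20, 34], z = 34
After iteration 4: v = 14, result = [17, 20, 34, 48], z = 48
After iteration 5: v = 17, result = [17, 20, 34, 48, 65], z = 65
After iteration 6: v = 17, result = [17, 20, 34, 48, 65, 82], z = 82
Loop ends.
result[-1] = 82

Final answer: 82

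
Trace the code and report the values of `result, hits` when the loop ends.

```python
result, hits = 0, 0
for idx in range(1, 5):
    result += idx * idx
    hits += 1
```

Let's trace through this code step by step.

Initialize: result = 0
Initialize: hits = 0
Entering loop: for idx in range(1, 5):
After iteration 1: idx = 1, result = 1, hits = 1
After iteration 2: idx = 2, result = 5, hits = 2
After iteration 3: idx = 3, result = 14, hits = 3
After iteration 4: idx = 4, result = 30, hits = 4
Loop ends.

Final answer: 30, 4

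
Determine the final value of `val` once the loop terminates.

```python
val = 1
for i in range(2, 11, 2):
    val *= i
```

Let's trace through this code step by step.

Initialize: val = 1
Entering loop: for i in range(2, 11, 2):
After iteration 1: i = 2, val = 2
After iteration 2: i = 4, val = 8
After iteration 3: i = 6, val = 48
After iteration 4: i = 8, val = 384
After iteration 5: i = 10, val = 3840
Loop ends.

Final answer: 3840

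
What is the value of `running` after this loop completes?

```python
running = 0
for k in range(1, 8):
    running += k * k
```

Let's trace through this code step by step.

Initialize: running = 0
Entering loop: for k in range(1, 8):
After iteration 1: k = 1, running = 1
After iteration 2: k = 2, running = 5
After iteration 3: k = 3, running = 14
After iteration 4: k = 4, running = 30
After iteration 5: k = 5, running = 55
After iteration 6: k = 6, running = 91
After iteration 7: k = 7, running = 140
Loop ends.

Final answer: 140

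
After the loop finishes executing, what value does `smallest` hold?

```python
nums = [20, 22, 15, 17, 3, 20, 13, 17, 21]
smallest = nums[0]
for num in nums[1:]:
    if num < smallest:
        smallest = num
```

Let's trace through this code step by step.

Initialize: nums = [20, 22, 15, 17, 3, 20, 13, 17, 21]
Initialize: smallest = 20
Entering loop: for num in nums[1:]:
After iteration 1: num = 22, smallest = 20
After iteration 2: num = 15, smallest = 15
After iteration 3: num = 17, smallest = 15
After iteration 4: num = 3, smallest = 3
After iteration 5: num = 20, smallest = 3
After iteration 6: num = 13, smallest = 3
After iteration 7: num = 17, smallest = 3
After iteration 8: num = 21, smallest = 3
Loop ends.

Final answer: 3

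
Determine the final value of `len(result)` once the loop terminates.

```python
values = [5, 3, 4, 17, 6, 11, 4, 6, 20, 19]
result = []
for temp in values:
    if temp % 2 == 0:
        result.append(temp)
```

Let's trace through this code step by step.

Initialize: values = [5, 3, 4, 17, 6, 11, 4, 6, 20, 19]
Initialize: result = []
Entering loop: for temp in values:
After iteration 1: temp = 5, result = []
After iteration 2: temp = 3, result = []
After iteration 3: temp = 4, result = [4]
After iteration 4: temp = 17, result = [4]
After iteration 5: temp = 6, result = [4, 6]
After iteration 6: temp = 11, result = [4, 6]
After iteration 7: temp = 4, result = [4, 6, 4]
After iteration 8: temp = 6, result = [4, 6, 4, 6]
After iteration 9: temp = 20, result = [4, 6, 4, 6, 20]
After iteration 10: temp = 19, result = [4, 6, 4, 6, 20]
Loop ends.
len(result) = 5

Final answer: 5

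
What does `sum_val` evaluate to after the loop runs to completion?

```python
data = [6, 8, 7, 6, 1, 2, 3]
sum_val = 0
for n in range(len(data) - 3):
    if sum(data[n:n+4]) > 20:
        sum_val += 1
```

Let's trace through this code step by step.

Initialize: data = [6, 8, 7, 6, 1, 2, 3]
Initialize: sum_val = 0
Entering loop: for n in range(len(data) - 3):
After iteration 1: n = 0, sum_val = 1
After iteration 2: n = 1, sum_val = 2
After iteration 3: n = 2, sum_val = 2
After iteration 4: n = 3, sum_val = 2
Loop ends.

Final answer: 2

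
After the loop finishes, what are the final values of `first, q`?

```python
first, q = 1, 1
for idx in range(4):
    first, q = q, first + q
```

Let's trace through this code step by step.

Initialize: first = 1
Initialize: q = 1
Entering loop: for idx in range(4):
After iteration 1: idx = 0, first = 1, q = 2
After iteration 2: idx = 1, first = 2, q = 3
After iteration 3: idx = 2, first = 3, q = 5
After iteration 4: idx = 3, first = 5, q = 8
Loop ends.

Final answer: 5, 8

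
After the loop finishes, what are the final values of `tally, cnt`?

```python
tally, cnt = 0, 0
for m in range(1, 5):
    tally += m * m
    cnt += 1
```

Let's trace through this code step by step.

Initialize: tally = 0
Initialize: cnt = 0
Entering loop: for m in range(1, 5):
After iteration 1: m = 1, tally = 1, cnt = 1
After iteration 2: m = 2, tally = 5, cnt = 2
After iteration 3: m = 3, tally = 14, cnt = 3
After iteration 4: m = 4, tally = 30, cnt = 4
Loop ends.

Final answer: 30, 4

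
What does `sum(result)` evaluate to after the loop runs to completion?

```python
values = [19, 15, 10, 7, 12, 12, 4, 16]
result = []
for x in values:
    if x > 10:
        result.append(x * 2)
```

Let's trace through this code step by step.

Initialize: values = [19, 15, 10, 7, 12, 12, 4, 16]
Initialize: result = []
Entering loop: for x in values:
After iteration 1: x = 19, result = [38]
After iteration 2: x = 15, result = [38, 30]
After iteration 3: x = 10, result = [38, 30]
After iteration 4: x = 7, result = [38, 30]
After iteration 5: x = 12, result = [38, 30, 24]
After iteration 6: x = 12, result = [38, 30, 24, 24]
After iteration 7: x = 4, result = [38, 30, 24, 24]
After iteration 8: x = 16, result = [38, 30, 24, 24, 32]
Loop ends.
sum(result) = 148

Final answer: 148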